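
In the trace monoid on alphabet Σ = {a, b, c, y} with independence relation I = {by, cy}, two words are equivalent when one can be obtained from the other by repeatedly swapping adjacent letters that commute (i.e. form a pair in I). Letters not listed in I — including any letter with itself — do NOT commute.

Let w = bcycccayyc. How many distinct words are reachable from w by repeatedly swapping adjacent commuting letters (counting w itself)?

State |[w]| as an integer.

#0=b has no predecessor
#1=c depends on [0:b]
#2=y has no predecessor
#3=c depends on [1:c]
#4=c depends on [3:c]
#5=c depends on [4:c]
#6=a depends on [2:y, 5:c]
#7=y depends on [6:a]
#8=y depends on [7:y]
#9=c depends on [6:a]
sources: [0:b, 2:y]
N(rest) = Σ N(rest − s) over sources s of rest; N(one piece) = 1:
  size 1 → [8]=1  [9]=1
  size 2 → [7,8]=1  [8,9]=2
  size 3 → [7,8,9]=3
  size 4 → [6,7,8,9]=3
  size 5 → [2,6,7,8,9]=3  [5,6,7,8,9]=3
  size 6 → [2,5,6,7,8,9]=6  [4,5,6,7,8,9]=3
  size 7 → [2,4,5,6,7,8,9]=9  [3,4,5,6,7,8,9]=3
  size 8 → [1,3,4,5,6,7,8,9]=3  [2,3,4,5,6,7,8,9]=12
  first=0(b) contributes 15
  first=2(y) contributes 3
|[w]| = 18

18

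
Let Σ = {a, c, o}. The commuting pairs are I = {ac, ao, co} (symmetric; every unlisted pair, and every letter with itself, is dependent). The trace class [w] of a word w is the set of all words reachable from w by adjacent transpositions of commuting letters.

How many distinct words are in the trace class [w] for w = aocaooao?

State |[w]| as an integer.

#0=a has no predecessor
#1=o has no predecessor
#2=c has no predecessor
#3=a depends on [0:a]
#4=o depends on [1:o]
#5=o depends on [4:o]
#6=a depends on [3:a]
#7=o depends on [5:o]
sources: [0:a, 1:o, 2:c]
N(rest) = Σ N(rest − s) over sources s of rest; N(one piece) = 1:
  size 1 → [2]=1  [6]=1  [7]=1
  size 2 → [2,6]=2  [2,7]=2  [3,6]=1  [5,7]=1  [6,7]=2
  size 3 → [0,3,6]=1  [2,3,6]=3  [2,5,7]=3  [2,6,7]=6  [3,6,7]=3  [4,5,7]=1  [5,6,7]=3
  size 4 → [0,2,3,6]=4  [0,3,6,7]=4  [1,4,5,7]=1  [2,3,6,7]=12  [2,4,5,7]=4  [2,5,6,7]=12  [3,5,6,7]=6  [4,5,6,7]=4
  size 5 → [0,2,3,6,7]=20  [0,3,5,6,7]=10  [1,2,4,5,7]=5  [1,4,5,6,7]=5  [2,3,5,6,7]=30  [2,4,5,6,7]=20  [3,4,5,6,7]=10
  size 6 → [0,2,3,5,6,7]=60  [0,3,4,5,6,7]=20  [1,2,4,5,6,7]=30  [1,3,4,5,6,7]=15  [2,3,4,5,6,7]=60
  first=0(a) contributes 105
  first=1(o) contributes 140
  first=2(c) contributes 35
|[w]| = 280

280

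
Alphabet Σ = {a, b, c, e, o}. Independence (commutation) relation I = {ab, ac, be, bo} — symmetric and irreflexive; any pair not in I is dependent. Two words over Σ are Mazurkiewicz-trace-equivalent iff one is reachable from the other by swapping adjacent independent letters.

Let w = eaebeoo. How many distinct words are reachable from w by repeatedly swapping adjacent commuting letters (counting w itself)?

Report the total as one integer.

piece 0:e — minimal
piece 1:a rests on {0:e}
piece 2:e rests on {1:a}
piece 3:b — minimal
piece 4:e rests on {2:e}
piece 5:o rests on {4:e}
piece 6:o rests on {5:o}
minimal pieces: {0:e, 3:b}
ways to finish when only these pieces remain (= sum over removing one remaining piece with nothing left below it):
  1 left: {3}→1  {6}→1
  2 left: {3,6}→2  {5,6}→1
  3 left: {3,5,6}→3  {4,5,6}→1
  4 left: {2,4,5,6}→1  {3,4,5,6}→4
  5 left: {1,2,4,5,6}→1  {2,3,4,5,6}→5
  placing 0:e first → 6 extensions
  placing 3:b first → 1 extensions
total linear extensions = 7

7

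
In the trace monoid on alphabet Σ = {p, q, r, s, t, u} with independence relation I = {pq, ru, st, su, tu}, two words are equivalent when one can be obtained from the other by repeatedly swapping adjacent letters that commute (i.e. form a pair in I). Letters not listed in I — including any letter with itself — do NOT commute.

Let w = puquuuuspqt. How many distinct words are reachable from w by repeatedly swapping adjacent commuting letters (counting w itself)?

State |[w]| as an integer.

0(p) covers ∅
1(u) covers 0:p
2(q) covers 1:u
3(u) covers 2:q
4(u) covers 3:u
5(u) covers 4:u
6(u) covers 5:u
7(s) covers 2:q
8(p) covers 6:u, 7:s
9(q) covers 6:u, 7:s
10(t) covers 8:p, 9:q
floor of heap: 0:p
completions by unplaced set U, small U first (add the entries for U minus each lowest piece of U):
  |U|=1: {10}:1
  |U|=2: {8,10}:1  {9,10}:1
  |U|=3: {8,9,10}:2
  |U|=4: {6,8,9,10}:2  {7,8,9,10}:2
  |U|=5: {5,6,8,9,10}:2  {6,7,8,9,10}:4
  |U|=6: {4,5,6,8,9,10}:2  {5,6,7,8,9,10}:6
  |U|=7: {3,4,5,6,8,9,10}:2  {4,5,6,7,8,9,10}:8
  |U|=8: {3,4,5,6,7,8,9,10}:10
  |U|=9: {2,3,4,5,6,7,8,9,10}:10
  start at 0(p): 10

10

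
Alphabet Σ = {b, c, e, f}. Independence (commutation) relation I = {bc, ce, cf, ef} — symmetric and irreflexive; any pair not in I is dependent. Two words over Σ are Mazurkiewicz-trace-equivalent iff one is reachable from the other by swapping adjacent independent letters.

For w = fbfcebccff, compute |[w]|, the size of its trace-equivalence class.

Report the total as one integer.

piece 0:f — minimal
piece 1:b rests on {0:f}
piece 2:f rests on {1:b}
piece 3:c — minimal
piece 4:e rests on {1:b}
piece 5:b rests on {2:f, 4:e}
piece 6:c rests on {3:c}
piece 7:c rests on {6:c}
piece 8:f rests on {5:b}
piece 9:f rests on {8:f}
minimal pieces: {0:f, 3:c}
ways to finish when only these pieces remain (= sum over removing one remaining piece with nothing left below it):
  1 left: {7}→1  {9}→1
  2 left: {6,7}→1  {7,9}→2  {8,9}→1
  3 left: {3,6,7}→1  {5,8,9}→1  {6,7,9}→3  {7,8,9}→3
  4 left: {2,5,8,9}→1  {3,6,7,9}→4  {4,5,8,9}→1  {5,7,8,9}→4  {6,7,8,9}→6
  5 left: {2,4,5,8,9}→2  {2,5,7,8,9}→5  {3,6,7,8,9}→10  {4,5,7,8,9}→5  {5,6,7,8,9}→10
  6 left: {1,2,4,5,8,9}→2  {2,4,5,7,8,9}→12  {2,5,6,7,8,9}→15  {3,5,6,7,8,9}→20  {4,5,6,7,8,9}→15
  7 left: {0,1,2,4,5,8,9}→2  {1,2,4,5,7,8,9}→14  {2,3,5,6,7,8,9}→35  {2,4,5,6,7,8,9}→42  {3,4,5,6,7,8,9}→35
  8 left: {0,1,2,4,5,7,8,9}→16  {1,2,4,5,6,7,8,9}→56  {2,3,4,5,6,7,8,9}→112
  placing 0:f first → 168 extensions
  placing 3:c first → 72 extensions
total linear extensions = 240

240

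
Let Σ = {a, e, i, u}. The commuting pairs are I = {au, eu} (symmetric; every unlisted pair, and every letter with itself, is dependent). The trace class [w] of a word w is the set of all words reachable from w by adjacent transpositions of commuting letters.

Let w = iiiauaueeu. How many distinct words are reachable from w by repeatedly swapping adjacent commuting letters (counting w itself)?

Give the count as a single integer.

#0=i has no predecessor
#1=i depends on [0:i]
#2=i depends on [1:i]
#3=a depends on [2:i]
#4=u depends on [2:i]
#5=a depends on [3:a]
#6=u depends on [4:u]
#7=e depends on [5:a]
#8=e depends on [7:e]
#9=u depends on [6:u]
sources: [0:i]
N(rest) = Σ N(rest − s) over sources s of rest; N(one piece) = 1:
  size 1 → [8]=1  [9]=1
  size 2 → [6,9]=1  [7,8]=1  [8,9]=2
  size 3 → [4,6,9]=1  [5,7,8]=1  [6,8,9]=3  [7,8,9]=3
  size 4 → [3,5,7,8]=1  [4,6,8,9]=4  [5,7,8,9]=4  [6,7,8,9]=6
  size 5 → [3,5,7,8,9]=5  [4,6,7,8,9]=10  [5,6,7,8,9]=10
  size 6 → [3,5,6,7,8,9]=15  [4,5,6,7,8,9]=20
  size 7 → [3,4,5,6,7,8,9]=35
  size 8 → [2,3,4,5,6,7,8,9]=35
  first=0(i) contributes 35

35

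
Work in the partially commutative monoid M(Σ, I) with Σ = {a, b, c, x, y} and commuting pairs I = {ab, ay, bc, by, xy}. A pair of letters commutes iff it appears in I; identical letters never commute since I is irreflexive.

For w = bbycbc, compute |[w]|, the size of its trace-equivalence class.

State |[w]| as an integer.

20

#0=b has no predecessor
#1=b depends on [0:b]
#2=y has no predecessor
#3=c depends on [2:y]
#4=b depends on [1:b]
#5=c depends on [3:c]
sources: [0:b, 2:y]
N(rest) = Σ N(rest − s) over sources s of rest; N(one piece) = 1:
  size 1 → [4]=1  [5]=1
  size 2 → [1,4]=1  [3,5]=1  [4,5]=2
  size 3 → [0,1,4]=1  [1,4,5]=3  [2,3,5]=1  [3,4,5]=3
  size 4 → [0,1,4,5]=4  [1,3,4,5]=6  [2,3,4,5]=4
  first=0(b) contributes 10
  first=2(y) contributes 10
|[w]| = 20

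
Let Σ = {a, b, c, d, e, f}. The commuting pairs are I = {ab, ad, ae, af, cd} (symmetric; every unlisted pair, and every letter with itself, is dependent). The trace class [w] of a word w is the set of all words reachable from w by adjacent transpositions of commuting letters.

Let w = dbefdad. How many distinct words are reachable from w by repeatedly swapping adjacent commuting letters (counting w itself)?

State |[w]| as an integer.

drop 0:d onto floor
drop 1:b onto {0:d}
drop 2:e onto {1:b}
drop 3:f onto {2:e}
drop 4:d onto {3:f}
drop 5:a onto floor
drop 6:d onto {4:d}
ground layer = {0:d, 5:a}
drop-orders for the pieces not yet dropped (sum over which currently-grounded one goes next):
  1 to go: {5} 1  {6} 1
  2 to go: {4,6} 1  {5,6} 2
  3 to go: {3,4,6} 1  {4,5,6} 3
  4 to go: {2,3,4,6} 1  {3,4,5,6} 4
  5 to go: {1,2,3,4,6} 1  {2,3,4,5,6} 5
  if 0:d drops first: 6 orders
  if 5:a drops first: 1 orders
heap linearizations: 7

7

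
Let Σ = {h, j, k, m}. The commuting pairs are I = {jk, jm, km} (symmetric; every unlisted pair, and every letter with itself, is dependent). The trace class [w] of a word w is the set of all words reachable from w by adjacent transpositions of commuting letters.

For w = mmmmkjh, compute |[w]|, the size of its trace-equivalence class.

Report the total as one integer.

0(m) covers ∅
1(m) covers 0:m
2(m) covers 1:m
3(m) covers 2:m
4(k) covers ∅
5(j) covers ∅
6(h) covers 3:m, 4:k, 5:j
floor of heap: 0:m, 4:k, 5:j
completions by unplaced set U, small U first (add the entries for U minus each lowest piece of U):
  |U|=1: {6}:1
  |U|=2: {3,6}:1  {4,6}:1  {5,6}:1
  |U|=3: {2,3,6}:1  {3,4,6}:2  {3,5,6}:2  {4,5,6}:2
  |U|=4: {1,2,3,6}:1  {2,3,4,6}:3  {2,3,5,6}:3  {3,4,5,6}:6
  |U|=5: {0,1,2,3,6}:1  {1,2,3,4,6}:4  {1,2,3,5,6}:4  {2,3,4,5,6}:12
  start at 0(m): 20
  start at 4(k): 5
  start at 5(j): 5
sum over floor = 30

30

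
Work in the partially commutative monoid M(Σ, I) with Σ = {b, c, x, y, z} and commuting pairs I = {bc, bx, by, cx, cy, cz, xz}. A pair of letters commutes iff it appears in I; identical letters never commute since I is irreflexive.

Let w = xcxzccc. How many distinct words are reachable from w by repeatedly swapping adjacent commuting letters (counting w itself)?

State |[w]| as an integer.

drop 0:x onto floor
drop 1:c onto floor
drop 2:x onto {0:x}
drop 3:z onto floor
drop 4:c onto {1:c}
drop 5:c onto {4:c}
drop 6:c onto {5:c}
ground layer = {0:x, 1:c, 3:z}
drop-orders for the pieces not yet dropped (sum over which currently-grounded one goes next):
  1 to go: {2} 1  {3} 1  {6} 1
  2 to go: {0,2} 1  {2,3} 2  {2,6} 2  {3,6} 2  {5,6} 1
  3 to go: {0,2,3} 3  {0,2,6} 3  {2,3,6} 6  {2,5,6} 3  {3,5,6} 3  {4,5,6} 1
  4 to go: {0,2,3,6} 12  {0,2,5,6} 6  {1,4,5,6} 1  {2,3,5,6} 12  {2,4,5,6} 4  {3,4,5,6} 4
  5 to go: {0,2,3,5,6} 30  {0,2,4,5,6} 10  {1,2,4,5,6} 5  {1,3,4,5,6} 5  {2,3,4,5,6} 20
  if 0:x drops first: 30 orders
  if 1:c drops first: 60 orders
  if 3:z drops first: 15 orders
heap linearizations: 105

105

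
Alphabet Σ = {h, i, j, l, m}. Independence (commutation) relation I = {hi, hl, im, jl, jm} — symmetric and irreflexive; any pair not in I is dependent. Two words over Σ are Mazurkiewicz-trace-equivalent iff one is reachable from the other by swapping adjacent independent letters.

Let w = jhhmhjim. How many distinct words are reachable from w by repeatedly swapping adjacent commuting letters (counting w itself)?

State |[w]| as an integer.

3

piece 0:j — minimal
piece 1:h rests on {0:j}
piece 2:h rests on {1:h}
piece 3:m rests on {2:h}
piece 4:h rests on {3:m}
piece 5:j rests on {4:h}
piece 6:i rests on {5:j}
piece 7:m rests on {4:h}
minimal pieces: {0:j}
ways to finish when only these pieces remain (= sum over removing one remaining piece with nothing left below it):
  1 left: {6}→1  {7}→1
  2 left: {5,6}→1  {6,7}→2
  3 left: {5,6,7}→3
  4 left: {4,5,6,7}→3
  5 left: {3,4,5,6,7}→3
  6 left: {2,3,4,5,6,7}→3
  placing 0:j first → 3 extensions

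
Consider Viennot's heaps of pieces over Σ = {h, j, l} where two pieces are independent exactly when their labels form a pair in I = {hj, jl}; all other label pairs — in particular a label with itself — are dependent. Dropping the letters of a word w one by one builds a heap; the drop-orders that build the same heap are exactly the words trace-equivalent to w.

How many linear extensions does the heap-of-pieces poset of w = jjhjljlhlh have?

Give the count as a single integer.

210

0(j) covers ∅
1(j) covers 0:j
2(h) covers ∅
3(j) covers 1:j
4(l) covers 2:h
5(j) covers 3:j
6(l) covers 4:l
7(h) covers 6:l
8(l) covers 7:h
9(h) covers 8:l
floor of heap: 0:j, 2:h
completions by unplaced set U, small U first (add the entries for U minus each lowest piece of U):
  |U|=1: {5}:1  {9}:1
  |U|=2: {3,5}:1  {5,9}:2  {8,9}:1
  |U|=3: {1,3,5}:1  {3,5,9}:3  {5,8,9}:3  {7,8,9}:1
  |U|=4: {0,1,3,5}:1  {1,3,5,9}:4  {3,5,8,9}:6  {5,7,8,9}:4  {6,7,8,9}:1
  |U|=5: {0,1,3,5,9}:5  {1,3,5,8,9}:10  {3,5,7,8,9}:10  {4,6,7,8,9}:1  {5,6,7,8,9}:5
  |U|=6: {0,1,3,5,8,9}:15  {1,3,5,7,8,9}:20  {2,4,6,7,8,9}:1  {3,5,6,7,8,9}:15  {4,5,6,7,8,9}:6
  |U|=7: {0,1,3,5,7,8,9}:35  {1,3,5,6,7,8,9}:35  {2,4,5,6,7,8,9}:7  {3,4,5,6,7,8,9}:21
  |U|=8: {0,1,3,5,6,7,8,9}:70  {1,3,4,5,6,7,8,9}:56  {2,3,4,5,6,7,8,9}:28
  start at 0(j): 84
  start at 2(h): 126
sum over floor = 210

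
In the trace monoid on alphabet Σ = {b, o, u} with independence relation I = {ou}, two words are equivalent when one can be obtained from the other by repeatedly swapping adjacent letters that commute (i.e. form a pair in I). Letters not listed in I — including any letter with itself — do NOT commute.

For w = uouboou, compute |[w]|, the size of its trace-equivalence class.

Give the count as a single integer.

#0=u has no predecessor
#1=o has no predecessor
#2=u depends on [0:u]
#3=b depends on [1:o, 2:u]
#4=o depends on [3:b]
#5=o depends on [4:o]
#6=u depends on [3:b]
sources: [0:u, 1:o]
N(rest) = Σ N(rest − s) over sources s of rest; N(one piece) = 1:
  size 1 → [5]=1  [6]=1
  size 2 → [4,5]=1  [5,6]=2
  size 3 → [4,5,6]=3
  size 4 → [3,4,5,6]=3
  size 5 → [1,3,4,5,6]=3  [2,3,4,5,6]=3
  first=0(u) contributes 6
  first=1(o) contributes 3
|[w]| = 9

9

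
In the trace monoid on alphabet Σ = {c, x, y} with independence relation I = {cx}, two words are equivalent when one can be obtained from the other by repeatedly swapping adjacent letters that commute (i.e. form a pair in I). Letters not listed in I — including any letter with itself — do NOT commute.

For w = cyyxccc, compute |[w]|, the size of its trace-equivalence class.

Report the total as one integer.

drop 0:c onto floor
drop 1:y onto {0:c}
drop 2:y onto {1:y}
drop 3:x onto {2:y}
drop 4:c onto {2:y}
drop 5:c onto {4:c}
drop 6:c onto {5:c}
ground layer = {0:c}
drop-orders for the pieces not yet dropped (sum over which currently-grounded one goes next):
  1 to go: {3} 1  {6} 1
  2 to go: {3,6} 2  {5,6} 1
  3 to go: {3,5,6} 3  {4,5,6} 1
  4 to go: {3,4,5,6} 4
  5 to go: {2,3,4,5,6} 4
  if 0:c drops first: 4 orders

4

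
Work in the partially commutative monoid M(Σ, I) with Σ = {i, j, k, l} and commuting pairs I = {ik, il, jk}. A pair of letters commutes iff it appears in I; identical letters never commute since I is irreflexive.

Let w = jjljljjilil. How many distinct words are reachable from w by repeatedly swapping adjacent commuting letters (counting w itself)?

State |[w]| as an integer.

6

#0=j has no predecessor
#1=j depends on [0:j]
#2=l depends on [1:j]
#3=j depends on [2:l]
#4=l depends on [3:j]
#5=j depends on [4:l]
#6=j depends on [5:j]
#7=i depends on [6:j]
#8=l depends on [6:j]
#9=i depends on [7:i]
#10=l depends on [8:l]
sources: [0:j]
N(rest) = Σ N(rest − s) over sources s of rest; N(one piece) = 1:
  size 1 → [9]=1  [10]=1
  size 2 → [7,9]=1  [8,10]=1  [9,10]=2
  size 3 → [7,9,10]=3  [8,9,10]=3
  size 4 → [7,8,9,10]=6
  size 5 → [6,7,8,9,10]=6
  size 6 → [5,6,7,8,9,10]=6
  size 7 → [4,5,6,7,8,9,10]=6
  size 8 → [3,4,5,6,7,8,9,10]=6
  size 9 → [2,3,4,5,6,7,8,9,10]=6
  first=0(j) contributes 6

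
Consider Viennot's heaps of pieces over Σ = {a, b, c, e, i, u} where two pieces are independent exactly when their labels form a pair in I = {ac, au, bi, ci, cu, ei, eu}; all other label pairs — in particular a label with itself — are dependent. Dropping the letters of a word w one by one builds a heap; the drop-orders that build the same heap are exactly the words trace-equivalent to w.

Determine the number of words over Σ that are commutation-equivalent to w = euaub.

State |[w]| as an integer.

#0=e has no predecessor
#1=u has no predecessor
#2=a depends on [0:e]
#3=u depends on [1:u]
#4=b depends on [2:a, 3:u]
sources: [0:e, 1:u]
N(rest) = Σ N(rest − s) over sources s of rest; N(one piece) = 1:
  size 1 → [4]=1
  size 2 → [2,4]=1  [3,4]=1
  size 3 → [0,2,4]=1  [1,3,4]=1  [2,3,4]=2
  first=0(e) contributes 3
  first=1(u) contributes 3
|[w]| = 6

6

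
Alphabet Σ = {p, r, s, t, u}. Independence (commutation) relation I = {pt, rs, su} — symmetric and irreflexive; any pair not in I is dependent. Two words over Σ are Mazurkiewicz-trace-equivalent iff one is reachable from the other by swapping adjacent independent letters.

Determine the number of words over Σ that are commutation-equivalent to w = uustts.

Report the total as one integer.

3

0(u) covers ∅
1(u) covers 0:u
2(s) covers ∅
3(t) covers 1:u, 2:s
4(t) covers 3:t
5(s) covers 4:t
floor of heap: 0:u, 2:s
completions by unplaced set U, small U first (add the entries for U minus each lowest piece of U):
  |U|=1: {5}:1
  |U|=2: {4,5}:1
  |U|=3: {3,4,5}:1
  |U|=4: {1,3,4,5}:1  {2,3,4,5}:1
  start at 0(u): 2
  start at 2(s): 1
sum over floor = 3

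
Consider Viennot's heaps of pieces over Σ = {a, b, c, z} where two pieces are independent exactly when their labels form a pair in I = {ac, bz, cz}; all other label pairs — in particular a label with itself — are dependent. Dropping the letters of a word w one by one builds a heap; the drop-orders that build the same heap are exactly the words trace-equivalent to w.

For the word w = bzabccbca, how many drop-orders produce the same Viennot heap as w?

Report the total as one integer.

4

drop 0:b onto floor
drop 1:z onto floor
drop 2:a onto {0:b, 1:z}
drop 3:b onto {2:a}
drop 4:c onto {3:b}
drop 5:c onto {4:c}
drop 6:b onto {5:c}
drop 7:c onto {6:b}
drop 8:a onto {6:b}
ground layer = {0:b, 1:z}
drop-orders for the pieces not yet dropped (sum over which currently-grounded one goes next):
  1 to go: {7} 1  {8} 1
  2 to go: {7,8} 2
  3 to go: {6,7,8} 2
  4 to go: {5,6,7,8} 2
  5 to go: {4,5,6,7,8} 2
  6 to go: {3,4,5,6,7,8} 2
  7 to go: {2,3,4,5,6,7,8} 2
  if 0:b drops first: 2 orders
  if 1:z drops first: 2 orders
heap linearizations: 4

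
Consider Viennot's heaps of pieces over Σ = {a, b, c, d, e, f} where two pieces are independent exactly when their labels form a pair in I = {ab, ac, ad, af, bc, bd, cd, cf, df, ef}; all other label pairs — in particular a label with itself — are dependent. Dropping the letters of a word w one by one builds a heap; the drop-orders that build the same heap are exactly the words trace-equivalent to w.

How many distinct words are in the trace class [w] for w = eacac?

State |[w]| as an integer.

#0=e has no predecessor
#1=a depends on [0:e]
#2=c depends on [0:e]
#3=a depends on [1:a]
#4=c depends on [2:c]
sources: [0:e]
N(rest) = Σ N(rest − s) over sources s of rest; N(one piece) = 1:
  size 1 → [3]=1  [4]=1
  size 2 → [1,3]=1  [2,4]=1  [3,4]=2
  size 3 → [1,3,4]=3  [2,3,4]=3
  first=0(e) contributes 6

6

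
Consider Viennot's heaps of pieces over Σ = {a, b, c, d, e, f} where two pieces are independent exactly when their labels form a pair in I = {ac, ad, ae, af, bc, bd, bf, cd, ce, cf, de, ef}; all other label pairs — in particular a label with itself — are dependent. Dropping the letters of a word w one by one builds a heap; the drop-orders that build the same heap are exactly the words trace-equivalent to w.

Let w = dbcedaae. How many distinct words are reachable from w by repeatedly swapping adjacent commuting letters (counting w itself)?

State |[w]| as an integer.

piece 0:d — minimal
piece 1:b — minimal
piece 2:c — minimal
piece 3:e rests on {1:b}
piece 4:d rests on {0:d}
piece 5:a rests on {1:b}
piece 6:a rests on {5:a}
piece 7:e rests on {3:e}
minimal pieces: {0:d, 1:b, 2:c}
ways to finish when only these pieces remain (= sum over removing one remaining piece with nothing left below it):
  1 left: {2}→1  {4}→1  {6}→1  {7}→1
  2 left: {0,4}→1  {2,4}→2  {2,6}→2  {2,7}→2  {3,7}→1  {4,6}→2  {4,7}→2  {5,6}→1  {6,7}→2
  3 left: {0,2,4}→3  {0,4,6}→3  {0,4,7}→3  {2,3,7}→3  {2,4,6}→6  {2,4,7}→6  {2,5,6}→3  {2,6,7}→6  {3,4,7}→3  {3,6,7}→3  {4,5,6}→3  {4,6,7}→6  {5,6,7}→3
  4 left: {0,2,4,6}→12  {0,2,4,7}→12  {0,3,4,7}→6  {0,4,5,6}→6  {0,4,6,7}→12  {2,3,4,7}→12  {2,3,6,7}→12  {2,4,5,6}→12  {2,4,6,7}→24  {2,5,6,7}→12  {3,4,6,7}→12  {3,5,6,7}→6  {4,5,6,7}→12
  5 left: {0,2,3,4,7}→30  {0,2,4,5,6}→30  {0,2,4,6,7}→60  {0,3,4,6,7}→30  {0,4,5,6,7}→30  {1,3,5,6,7}→6  {2,3,4,6,7}→60  {2,3,5,6,7}→30  {2,4,5,6,7}→60  {3,4,5,6,7}→30
  6 left: {0,2,3,4,6,7}→180  {0,2,4,5,6,7}→180  {0,3,4,5,6,7}→90  {1,2,3,5,6,7}→36  {1,3,4,5,6,7}→36  {2,3,4,5,6,7}→180
  placing 0:d first → 252 extensions
  placing 1:b first → 630 extensions
  placing 2:c first → 126 extensions
total linear extensions = 1008

1008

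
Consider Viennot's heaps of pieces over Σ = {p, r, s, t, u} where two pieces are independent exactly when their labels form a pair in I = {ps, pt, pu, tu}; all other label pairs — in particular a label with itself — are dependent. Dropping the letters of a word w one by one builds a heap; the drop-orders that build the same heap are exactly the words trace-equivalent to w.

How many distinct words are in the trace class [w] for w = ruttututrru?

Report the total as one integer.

35

drop 0:r onto floor
drop 1:u onto {0:r}
drop 2:t onto {0:r}
drop 3:t onto {2:t}
drop 4:u onto {1:u}
drop 5:t onto {3:t}
drop 6:u onto {4:u}
drop 7:t onto {5:t}
drop 8:r onto {6:u, 7:t}
drop 9:r onto {8:r}
drop 10:u onto {9:r}
ground layer = {0:r}
drop-orders for the pieces not yet dropped (sum over which currently-grounded one goes next):
  1 to go: {10} 1
  2 to go: {9,10} 1
  3 to go: {8,9,10} 1
  4 to go: {6,8,9,10} 1  {7,8,9,10} 1
  5 to go: {4,6,8,9,10} 1  {5,7,8,9,10} 1  {6,7,8,9,10} 2
  6 to go: {1,4,6,8,9,10} 1  {3,5,7,8,9,10} 1  {4,6,7,8,9,10} 3  {5,6,7,8,9,10} 3
  7 to go: {1,4,6,7,8,9,10} 4  {2,3,5,7,8,9,10} 1  {3,5,6,7,8,9,10} 4  {4,5,6,7,8,9,10} 6
  8 to go: {1,4,5,6,7,8,9,10} 10  {2,3,5,6,7,8,9,10} 5  {3,4,5,6,7,8,9,10} 10
  9 to go: {1,3,4,5,6,7,8,9,10} 20  {2,3,4,5,6,7,8,9,10} 15
  if 0:r drops first: 35 orders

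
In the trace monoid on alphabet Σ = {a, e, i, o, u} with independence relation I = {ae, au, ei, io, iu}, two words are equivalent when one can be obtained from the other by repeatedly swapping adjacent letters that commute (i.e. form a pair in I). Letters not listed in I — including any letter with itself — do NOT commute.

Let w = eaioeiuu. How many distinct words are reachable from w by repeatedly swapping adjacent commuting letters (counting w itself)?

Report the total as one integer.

#0=e has no predecessor
#1=a has no predecessor
#2=i depends on [1:a]
#3=o depends on [0:e, 1:a]
#4=e depends on [3:o]
#5=i depends on [2:i]
#6=u depends on [4:e]
#7=u depends on [6:u]
sources: [0:e, 1:a]
N(rest) = Σ N(rest − s) over sources s of rest; N(one piece) = 1:
  size 1 → [5]=1  [7]=1
  size 2 → [2,5]=1  [5,7]=2  [6,7]=1
  size 3 → [2,5,7]=3  [4,6,7]=1  [5,6,7]=3
  size 4 → [2,5,6,7]=6  [3,4,6,7]=1  [4,5,6,7]=4
  size 5 → [0,3,4,6,7]=1  [2,4,5,6,7]=10  [3,4,5,6,7]=5
  size 6 → [0,3,4,5,6,7]=6  [2,3,4,5,6,7]=15
  first=0(e) contributes 15
  first=1(a) contributes 21
|[w]| = 36

36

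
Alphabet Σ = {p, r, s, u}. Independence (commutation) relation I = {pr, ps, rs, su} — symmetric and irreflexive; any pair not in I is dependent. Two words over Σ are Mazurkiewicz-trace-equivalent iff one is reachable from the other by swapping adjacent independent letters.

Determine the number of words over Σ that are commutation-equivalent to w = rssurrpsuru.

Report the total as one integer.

495

#0=r has no predecessor
#1=s has no predecessor
#2=s depends on [1:s]
#3=u depends on [0:r]
#4=r depends on [3:u]
#5=r depends on [4:r]
#6=p depends on [3:u]
#7=s depends on [2:s]
#8=u depends on [5:r, 6:p]
#9=r depends on [8:u]
#10=u depends on [9:r]
sources: [0:r, 1:s]
N(rest) = Σ N(rest − s) over sources s of rest; N(one piece) = 1:
  size 1 → [7]=1  [10]=1
  size 2 → [2,7]=1  [7,10]=2  [9,10]=1
  size 3 → [1,2,7]=1  [2,7,10]=3  [7,9,10]=3  [8,9,10]=1
  size 4 → [1,2,7,10]=4  [2,7,9,10]=6  [5,8,9,10]=1  [6,8,9,10]=1  [7,8,9,10]=4
  size 5 → [1,2,7,9,10]=10  [2,7,8,9,10]=10  [4,5,8,9,10]=1  [5,6,8,9,10]=2  [5,7,8,9,10]=5  [6,7,8,9,10]=5
  size 6 → [1,2,7,8,9,10]=20  [2,5,7,8,9,10]=15  [2,6,7,8,9,10]=15  [4,5,6,8,9,10]=3  [4,5,7,8,9,10]=6  [5,6,7,8,9,10]=12
  size 7 → [1,2,5,7,8,9,10]=35  [1,2,6,7,8,9,10]=35  [2,4,5,7,8,9,10]=21  [2,5,6,7,8,9,10]=42  [3,4,5,6,8,9,10]=3  [4,5,6,7,8,9,10]=21
  size 8 → [0,3,4,5,6,8,9,10]=3  [1,2,4,5,7,8,9,10]=56  [1,2,5,6,7,8,9,10]=112  [2,4,5,6,7,8,9,10]=84  [3,4,5,6,7,8,9,10]=24
  size 9 → [0,3,4,5,6,7,8,9,10]=27  [1,2,4,5,6,7,8,9,10]=252  [2,3,4,5,6,7,8,9,10]=108
  first=0(r) contributes 360
  first=1(s) contributes 135
|[w]| = 495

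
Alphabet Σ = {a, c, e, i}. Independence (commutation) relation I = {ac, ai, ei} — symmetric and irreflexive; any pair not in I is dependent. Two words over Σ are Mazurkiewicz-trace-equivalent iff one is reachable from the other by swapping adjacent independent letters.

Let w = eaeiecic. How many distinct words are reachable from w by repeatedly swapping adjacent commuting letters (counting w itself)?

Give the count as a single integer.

5

#0=e has no predecessor
#1=a depends on [0:e]
#2=e depends on [1:a]
#3=i has no predecessor
#4=e depends on [2:e]
#5=c depends on [3:i, 4:e]
#6=i depends on [5:c]
#7=c depends on [6:i]
sources: [0:e, 3:i]
N(rest) = Σ N(rest − s) over sources s of rest; N(one piece) = 1:
  size 1 → [7]=1
  size 2 → [6,7]=1
  size 3 → [5,6,7]=1
  size 4 → [3,5,6,7]=1  [4,5,6,7]=1
  size 5 → [2,4,5,6,7]=1  [3,4,5,6,7]=2
  size 6 → [1,2,4,5,6,7]=1  [2,3,4,5,6,7]=3
  first=0(e) contributes 4
  first=3(i) contributes 1
|[w]| = 5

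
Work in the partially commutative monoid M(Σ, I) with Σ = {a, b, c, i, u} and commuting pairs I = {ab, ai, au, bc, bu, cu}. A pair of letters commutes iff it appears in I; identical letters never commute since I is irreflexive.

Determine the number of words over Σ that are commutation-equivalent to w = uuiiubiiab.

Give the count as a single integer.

20

0(u) covers ∅
1(u) covers 0:u
2(i) covers 1:u
3(i) covers 2:i
4(u) covers 3:i
5(b) covers 3:i
6(i) covers 4:u, 5:b
7(i) covers 6:i
8(a) covers ∅
9(b) covers 7:i
floor of heap: 0:u, 8:a
completions by unplaced set U, small U first (add the entries for U minus each lowest piece of U):
  |U|=1: {8}:1  {9}:1
  |U|=2: {7,9}:1  {8,9}:2
  |U|=3: {6,7,9}:1  {7,8,9}:3
  |U|=4: {4,6,7,9}:1  {5,6,7,9}:1  {6,7,8,9}:4
  |U|=5: {4,5,6,7,9}:2  {4,6,7,8,9}:5  {5,6,7,8,9}:5
  |U|=6: {3,4,5,6,7,9}:2  {4,5,6,7,8,9}:12
  |U|=7: {2,3,4,5,6,7,9}:2  {3,4,5,6,7,8,9}:14
  |U|=8: {1,2,3,4,5,6,7,9}:2  {2,3,4,5,6,7,8,9}:16
  start at 0(u): 18
  start at 8(a): 2
sum over floor = 20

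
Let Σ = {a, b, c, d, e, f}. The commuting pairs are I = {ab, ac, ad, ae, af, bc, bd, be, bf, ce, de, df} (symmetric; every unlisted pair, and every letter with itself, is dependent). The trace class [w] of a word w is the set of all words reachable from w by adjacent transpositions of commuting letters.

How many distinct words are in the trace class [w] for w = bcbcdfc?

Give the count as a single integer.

42

piece 0:b — minimal
piece 1:c — minimal
piece 2:b rests on {0:b}
piece 3:c rests on {1:c}
piece 4:d rests on {3:c}
piece 5:f rests on {3:c}
piece 6:c rests on {4:d, 5:f}
minimal pieces: {0:b, 1:c}
ways to finish when only these pieces remain (= sum over removing one remaining piece with nothing left below it):
  1 left: {2}→1  {6}→1
  2 left: {0,2}→1  {2,6}→2  {4,6}→1  {5,6}→1
  3 left: {0,2,6}→3  {2,4,6}→3  {2,5,6}→3  {4,5,6}→2
  4 left: {0,2,4,6}→6  {0,2,5,6}→6  {2,4,5,6}→8  {3,4,5,6}→2
  5 left: {0,2,4,5,6}→20  {1,3,4,5,6}→2  {2,3,4,5,6}→10
  placing 0:b first → 12 extensions
  placing 1:c first → 30 extensions
total linear extensions = 42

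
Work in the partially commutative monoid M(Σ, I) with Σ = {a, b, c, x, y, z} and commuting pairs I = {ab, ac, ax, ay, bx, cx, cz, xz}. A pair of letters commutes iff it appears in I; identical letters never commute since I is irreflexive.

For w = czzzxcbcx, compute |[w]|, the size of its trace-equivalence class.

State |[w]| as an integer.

#0=c has no predecessor
#1=z has no predecessor
#2=z depends on [1:z]
#3=z depends on [2:z]
#4=x has no predecessor
#5=c depends on [0:c]
#6=b depends on [3:z, 5:c]
#7=c depends on [6:b]
#8=x depends on [4:x]
sources: [0:c, 1:z, 4:x]
N(rest) = Σ N(rest − s) over sources s of rest; N(one piece) = 1:
  size 1 → [7]=1  [8]=1
  size 2 → [4,8]=1  [6,7]=1  [7,8]=2
  size 3 → [3,6,7]=1  [4,7,8]=3  [5,6,7]=1  [6,7,8]=3
  size 4 → [0,5,6,7]=1  [2,3,6,7]=1  [3,5,6,7]=2  [3,6,7,8]=4  [4,6,7,8]=6  [5,6,7,8]=4
  size 5 → [0,3,5,6,7]=3  [0,5,6,7,8]=5  [1,2,3,6,7]=1  [2,3,5,6,7]=3  [2,3,6,7,8]=5  [3,4,6,7,8]=10  [3,5,6,7,8]=10  [4,5,6,7,8]=10
  size 6 → [0,2,3,5,6,7]=6  [0,3,5,6,7,8]=18  [0,4,5,6,7,8]=15  [1,2,3,5,6,7]=4  [1,2,3,6,7,8]=6  [2,3,4,6,7,8]=15  [2,3,5,6,7,8]=18  [3,4,5,6,7,8]=30
  size 7 → [0,1,2,3,5,6,7]=10  [0,2,3,5,6,7,8]=42  [0,3,4,5,6,7,8]=63  [1,2,3,4,6,7,8]=21  [1,2,3,5,6,7,8]=28  [2,3,4,5,6,7,8]=63
  first=0(c) contributes 112
  first=1(z) contributes 168
  first=4(x) contributes 80
|[w]| = 360

360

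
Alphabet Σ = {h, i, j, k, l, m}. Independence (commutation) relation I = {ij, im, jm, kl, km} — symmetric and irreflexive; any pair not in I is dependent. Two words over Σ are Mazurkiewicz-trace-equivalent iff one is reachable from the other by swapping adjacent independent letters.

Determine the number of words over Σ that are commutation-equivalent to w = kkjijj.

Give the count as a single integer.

#0=k has no predecessor
#1=k depends on [0:k]
#2=j depends on [1:k]
#3=i depends on [1:k]
#4=j depends on [2:j]
#5=j depends on [4:j]
sources: [0:k]
N(rest) = Σ N(rest − s) over sources s of rest; N(one piece) = 1:
  size 1 → [3]=1  [5]=1
  size 2 → [3,5]=2  [4,5]=1
  size 3 → [2,4,5]=1  [3,4,5]=3
  size 4 → [2,3,4,5]=4
  first=0(k) contributes 4

4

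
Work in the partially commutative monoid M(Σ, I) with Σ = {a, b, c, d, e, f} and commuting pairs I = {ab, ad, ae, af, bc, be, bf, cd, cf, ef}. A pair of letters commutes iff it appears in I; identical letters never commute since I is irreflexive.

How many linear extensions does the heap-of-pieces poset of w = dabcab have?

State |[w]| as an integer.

20

piece 0:d — minimal
piece 1:a — minimal
piece 2:b rests on {0:d}
piece 3:c rests on {1:a}
piece 4:a rests on {3:c}
piece 5:b rests on {2:b}
minimal pieces: {0:d, 1:a}
ways to finish when only these pieces remain (= sum over removing one remaining piece with nothing left below it):
  1 left: {4}→1  {5}→1
  2 left: {2,5}→1  {3,4}→1  {4,5}→2
  3 left: {0,2,5}→1  {1,3,4}→1  {2,4,5}→3  {3,4,5}→3
  4 left: {0,2,4,5}→4  {1,3,4,5}→4  {2,3,4,5}→6
  placing 0:d first → 10 extensions
  placing 1:a first → 10 extensions
total linear extensions = 20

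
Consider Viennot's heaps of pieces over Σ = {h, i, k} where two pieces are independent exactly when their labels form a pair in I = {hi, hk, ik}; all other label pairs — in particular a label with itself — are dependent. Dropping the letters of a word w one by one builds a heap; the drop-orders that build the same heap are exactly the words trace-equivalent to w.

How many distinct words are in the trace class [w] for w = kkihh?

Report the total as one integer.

30

piece 0:k — minimal
piece 1:k rests on {0:k}
piece 2:i — minimal
piece 3:h — minimal
piece 4:h rests on {3:h}
minimal pieces: {0:k, 2:i, 3:h}
ways to finish when only these pieces remain (= sum over removing one remaining piece with nothing left below it):
  1 left: {1}→1  {2}→1  {4}→1
  2 left: {0,1}→1  {1,2}→2  {1,4}→2  {2,4}→2  {3,4}→1
  3 left: {0,1,2}→3  {0,1,4}→3  {1,2,4}→6  {1,3,4}→3  {2,3,4}→3
  placing 0:k first → 12 extensions
  placing 2:i first → 6 extensions
  placing 3:h first → 12 extensions
total linear extensions = 30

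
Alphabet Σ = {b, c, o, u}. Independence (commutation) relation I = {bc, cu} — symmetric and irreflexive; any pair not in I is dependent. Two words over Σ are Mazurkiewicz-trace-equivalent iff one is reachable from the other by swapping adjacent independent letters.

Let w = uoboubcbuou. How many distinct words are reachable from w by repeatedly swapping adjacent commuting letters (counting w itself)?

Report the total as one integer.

5

piece 0:u — minimal
piece 1:o rests on {0:u}
piece 2:b rests on {1:o}
piece 3:o rests on {2:b}
piece 4:u rests on {3:o}
piece 5:b rests on {4:u}
piece 6:c rests on {3:o}
piece 7:b rests on {5:b}
piece 8:u rests on {7:b}
piece 9:o rests on {6:c, 8:u}
piece 10:u rests on {9:o}
minimal pieces: {0:u}
ways to finish when only these pieces remain (= sum over removing one remaining piece with nothing left below it):
  1 left: {10}→1
  2 left: {9,10}→1
  3 left: {6,9,10}→1  {8,9,10}→1
  4 left: {6,8,9,10}→2  {7,8,9,10}→1
  5 left: {5,7,8,9,10}→1  {6,7,8,9,10}→3
  6 left: {4,5,7,8,9,10}→1  {5,6,7,8,9,10}→4
  7 left: {4,5,6,7,8,9,10}→5
  8 left: {3,4,5,6,7,8,9,10}→5
  9 left: {2,3,4,5,6,7,8,9,10}→5
  placing 0:u first → 5 extensions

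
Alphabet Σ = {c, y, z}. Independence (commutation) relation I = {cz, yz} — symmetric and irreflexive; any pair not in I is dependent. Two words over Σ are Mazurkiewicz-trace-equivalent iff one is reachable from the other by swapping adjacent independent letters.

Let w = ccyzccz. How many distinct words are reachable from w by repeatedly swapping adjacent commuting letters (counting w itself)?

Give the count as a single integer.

21

drop 0:c onto floor
drop 1:c onto {0:c}
drop 2:y onto {1:c}
drop 3:z onto floor
drop 4:c onto {2:y}
drop 5:c onto {4:c}
drop 6:z onto {3:z}
ground layer = {0:c, 3:z}
drop-orders for the pieces not yet dropped (sum over which currently-grounded one goes next):
  1 to go: {5} 1  {6} 1
  2 to go: {3,6} 1  {4,5} 1  {5,6} 2
  3 to go: {2,4,5} 1  {3,5,6} 3  {4,5,6} 3
  4 to go: {1,2,4,5} 1  {2,4,5,6} 4  {3,4,5,6} 6
  5 to go: {0,1,2,4,5} 1  {1,2,4,5,6} 5  {2,3,4,5,6} 10
  if 0:c drops first: 15 orders
  if 3:z drops first: 6 orders
heap linearizations: 21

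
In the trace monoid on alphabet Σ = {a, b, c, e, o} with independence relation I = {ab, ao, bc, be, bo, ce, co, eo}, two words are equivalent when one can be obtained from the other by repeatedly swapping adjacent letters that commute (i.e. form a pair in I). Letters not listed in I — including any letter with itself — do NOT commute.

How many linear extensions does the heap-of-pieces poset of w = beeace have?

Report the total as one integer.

12

piece 0:b — minimal
piece 1:e — minimal
piece 2:e rests on {1:e}
piece 3:a rests on {2:e}
piece 4:c rests on {3:a}
piece 5:e rests on {3:a}
minimal pieces: {0:b, 1:e}
ways to finish when only these pieces remain (= sum over removing one remaining piece with nothing left below it):
  1 left: {0}→1  {4}→1  {5}→1
  2 left: {0,4}→2  {0,5}→2  {4,5}→2
  3 left: {0,4,5}→6  {3,4,5}→2
  4 left: {0,3,4,5}→8  {2,3,4,5}→2
  placing 0:b first → 2 extensions
  placing 1:e first → 10 extensions
total linear extensions = 12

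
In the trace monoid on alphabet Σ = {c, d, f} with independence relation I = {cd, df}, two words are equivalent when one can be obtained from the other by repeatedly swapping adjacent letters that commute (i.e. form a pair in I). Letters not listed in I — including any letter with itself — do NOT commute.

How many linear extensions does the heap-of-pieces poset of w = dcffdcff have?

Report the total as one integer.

28

piece 0:d — minimal
piece 1:c — minimal
piece 2:f rests on {1:c}
piece 3:f rests on {2:f}
piece 4:d rests on {0:d}
piece 5:c rests on {3:f}
piece 6:f rests on {5:c}
piece 7:f rests on {6:f}
minimal pieces: {0:d, 1:c}
ways to finish when only these pieces remain (= sum over removing one remaining piece with nothing left below it):
  1 left: {4}→1  {7}→1
  2 left: {0,4}→1  {4,7}→2  {6,7}→1
  3 left: {0,4,7}→3  {4,6,7}→3  {5,6,7}→1
  4 left: {0,4,6,7}→6  {3,5,6,7}→1  {4,5,6,7}→4
  5 left: {0,4,5,6,7}→10  {2,3,5,6,7}→1  {3,4,5,6,7}→5
  6 left: {0,3,4,5,6,7}→15  {1,2,3,5,6,7}→1  {2,3,4,5,6,7}→6
  placing 0:d first → 7 extensions
  placing 1:c first → 21 extensions
total linear extensions = 28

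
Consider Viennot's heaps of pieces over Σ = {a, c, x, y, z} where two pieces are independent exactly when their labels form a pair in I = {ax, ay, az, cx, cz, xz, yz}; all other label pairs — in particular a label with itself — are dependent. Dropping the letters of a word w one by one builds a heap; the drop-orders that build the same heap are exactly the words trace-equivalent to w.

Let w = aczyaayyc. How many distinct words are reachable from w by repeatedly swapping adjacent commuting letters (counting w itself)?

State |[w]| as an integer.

drop 0:a onto floor
drop 1:c onto {0:a}
drop 2:z onto floor
drop 3:y onto {1:c}
drop 4:a onto {1:c}
drop 5:a onto {4:a}
drop 6:y onto {3:y}
drop 7:y onto {6:y}
drop 8:c onto {5:a, 7:y}
ground layer = {0:a, 2:z}
drop-orders for the pieces not yet dropped (sum over which currently-grounded one goes next):
  1 to go: {2} 1  {8} 1
  2 to go: {2,8} 2  {5,8} 1  {7,8} 1
  3 to go: {2,5,8} 3  {2,7,8} 3  {4,5,8} 1  {5,7,8} 2  {6,7,8} 1
  4 to go: {2,4,5,8} 4  {2,5,7,8} 8  {2,6,7,8} 4  {3,6,7,8} 1  {4,5,7,8} 3  {5,6,7,8} 3
  5 to go: {2,3,6,7,8} 5  {2,4,5,7,8} 15  {2,5,6,7,8} 15  {3,5,6,7,8} 4  {4,5,6,7,8} 6
  6 to go: {2,3,5,6,7,8} 24  {2,4,5,6,7,8} 36  {3,4,5,6,7,8} 10
  7 to go: {1,3,4,5,6,7,8} 10  {2,3,4,5,6,7,8} 70
  if 0:a drops first: 80 orders
  if 2:z drops first: 10 orders
heap linearizations: 90

90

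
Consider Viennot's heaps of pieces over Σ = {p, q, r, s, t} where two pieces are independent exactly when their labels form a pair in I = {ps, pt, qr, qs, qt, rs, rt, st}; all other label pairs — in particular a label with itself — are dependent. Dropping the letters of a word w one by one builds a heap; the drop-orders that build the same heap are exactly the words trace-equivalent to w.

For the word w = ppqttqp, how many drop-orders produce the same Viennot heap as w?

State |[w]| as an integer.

21

#0=p has no predecessor
#1=p depends on [0:p]
#2=q depends on [1:p]
#3=t has no predecessor
#4=t depends on [3:t]
#5=q depends on [2:q]
#6=p depends on [5:q]
sources: [0:p, 3:t]
N(rest) = Σ N(rest − s) over sources s of rest; N(one piece) = 1:
  size 1 → [4]=1  [6]=1
  size 2 → [3,4]=1  [4,6]=2  [5,6]=1
  size 3 → [2,5,6]=1  [3,4,6]=3  [4,5,6]=3
  size 4 → [1,2,5,6]=1  [2,4,5,6]=4  [3,4,5,6]=6
  size 5 → [0,1,2,5,6]=1  [1,2,4,5,6]=5  [2,3,4,5,6]=10
  first=0(p) contributes 15
  first=3(t) contributes 6
|[w]| = 21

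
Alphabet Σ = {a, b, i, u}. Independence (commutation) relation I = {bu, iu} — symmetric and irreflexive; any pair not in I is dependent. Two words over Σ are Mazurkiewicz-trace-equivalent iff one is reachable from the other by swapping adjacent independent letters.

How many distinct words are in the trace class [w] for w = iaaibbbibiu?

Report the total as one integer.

8

0(i) covers ∅
1(a) covers 0:i
2(a) covers 1:a
3(i) covers 2:a
4(b) covers 3:i
5(b) covers 4:b
6(b) covers 5:b
7(i) covers 6:b
8(b) covers 7:i
9(i) covers 8:b
10(u) covers 2:a
floor of heap: 0:i
completions by unplaced set U, small U first (add the entries for U minus each lowest piece of U):
  |U|=1: {9}:1  {10}:1
  |U|=2: {8,9}:1  {9,10}:2
  |U|=3: {7,8,9}:1  {8,9,10}:3
  |U|=4: {6,7,8,9}:1  {7,8,9,10}:4
  |U|=5: {5,6,7,8,9}:1  {6,7,8,9,10}:5
  |U|=6: {4,5,6,7,8,9}:1  {5,6,7,8,9,10}:6
  |U|=7: {3,4,5,6,7,8,9}:1  {4,5,6,7,8,9,10}:7
  |U|=8: {3,4,5,6,7,8,9,10}:8
  |U|=9: {2,3,4,5,6,7,8,9,10}:8
  start at 0(i): 8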